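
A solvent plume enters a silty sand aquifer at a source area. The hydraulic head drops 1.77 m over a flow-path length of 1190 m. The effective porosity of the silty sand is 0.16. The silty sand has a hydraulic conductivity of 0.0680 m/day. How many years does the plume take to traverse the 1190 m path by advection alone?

Hydraulic gradient i = Δh / L = 1.77 / 1190 = 0.001487.
Darcy flux q = K · i = 0.06800 × 0.001487 = 0.0001011 m/day.
Seepage velocity v = q / n_e = 0.0001011 / 0.16 = 0.0006321 m/day.
Travel time t = L / v = 1190 / 0.0006321 = 1.882e+06 days = 5154 years.

5150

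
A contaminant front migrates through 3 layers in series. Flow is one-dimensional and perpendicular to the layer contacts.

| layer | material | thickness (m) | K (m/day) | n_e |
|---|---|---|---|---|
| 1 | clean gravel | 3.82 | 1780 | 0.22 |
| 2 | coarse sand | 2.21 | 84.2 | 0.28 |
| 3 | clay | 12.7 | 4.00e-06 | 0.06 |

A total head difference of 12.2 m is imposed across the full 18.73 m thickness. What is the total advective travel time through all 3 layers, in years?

With flow normal to the layers, continuity requires the same specific discharge q through every layer.
Σ(b_i/K_i) = 3.82/1780 + 2.21/84.2 + 12.7/4.00e-06 = 3.175e+06 d.
q = Δh / Σ(b_i/K_i) = 12.2 / 3.175e+06 = 3.843e-06 m/day.
In each layer the seepage velocity is v_i = q/n_i, so the layer transit time is t_i = b_i·n_i / q:
  layer 1 (clean gravel): t_1 = 3.82 × 0.22 / 3.843e-06 = 2.187e+05 d
  layer 2 (coarse sand): t_2 = 2.21 × 0.28 / 3.843e-06 = 1.610e+05 d
  layer 3 (clay): t_3 = 12.7 × 0.06 / 3.843e-06 = 1.983e+05 d
Total t = Σ t_i = 5.781e+05 days = 1583 years.

1580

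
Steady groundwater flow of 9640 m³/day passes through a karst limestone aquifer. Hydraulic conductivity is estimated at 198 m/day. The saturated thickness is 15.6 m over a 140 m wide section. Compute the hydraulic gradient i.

0.0223

Cross-sectional area A = 140 × 15.6 = 2184 m².
From Q = K·A·i, i = Q / (K·A) = 9640 / (198.0 × 2184) = 0.02229.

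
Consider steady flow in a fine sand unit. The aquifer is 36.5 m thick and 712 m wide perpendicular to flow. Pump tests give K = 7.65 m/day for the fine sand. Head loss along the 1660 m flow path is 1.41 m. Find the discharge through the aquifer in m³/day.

169

Cross-sectional area A = 712 × 36.5 = 25988 m².
Hydraulic gradient i = Δh / L = 1.41 / 1660 = 0.0008494.
Darcy's law: Q = K · A · i = 7.650 × 25988 × 0.0008494 = 168.9 m³/day.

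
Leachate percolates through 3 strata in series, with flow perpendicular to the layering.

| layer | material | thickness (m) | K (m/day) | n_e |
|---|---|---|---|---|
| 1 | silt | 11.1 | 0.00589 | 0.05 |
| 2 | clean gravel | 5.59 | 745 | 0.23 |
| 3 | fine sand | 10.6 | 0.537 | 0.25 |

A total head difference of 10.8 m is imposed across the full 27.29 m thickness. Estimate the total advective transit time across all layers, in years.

2.17

With flow normal to the layers, continuity requires the same specific discharge q through every layer.
Σ(b_i/K_i) = 11.1/0.00589 + 5.59/745 + 10.6/0.537 = 1904 d.
q = Δh / Σ(b_i/K_i) = 10.8 / 1904 = 0.005671 m/day.
In each layer the seepage velocity is v_i = q/n_i, so the layer transit time is t_i = b_i·n_i / q:
  layer 1 (silt): t_1 = 11.1 × 0.05 / 0.005671 = 97.86 d
  layer 2 (clean gravel): t_2 = 5.59 × 0.23 / 0.005671 = 226.7 d
  layer 3 (fine sand): t_3 = 10.6 × 0.25 / 0.005671 = 467.3 d
Total t = Σ t_i = 791.8 days = 2.168 years.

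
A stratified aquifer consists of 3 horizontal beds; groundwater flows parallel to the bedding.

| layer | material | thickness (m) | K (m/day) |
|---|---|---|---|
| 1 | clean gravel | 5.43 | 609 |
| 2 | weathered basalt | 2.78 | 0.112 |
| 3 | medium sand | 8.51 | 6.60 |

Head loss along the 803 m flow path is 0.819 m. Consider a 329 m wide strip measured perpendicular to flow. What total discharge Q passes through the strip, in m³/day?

1130

Flow is parallel to layering, so each bed carries its own Darcy discharge and the transmissivities add.
Σ(K_i·b_i) = 609×5.43 + 0.112×2.78 + 6.60×8.51 = 3363 m²/day.
Hydraulic gradient i = Δh / L = 0.819 / 803 = 0.001020.
Q = Σ(K_i·b_i) · W · i = 3363 × 329 × 0.001020 = 1129 m³/day.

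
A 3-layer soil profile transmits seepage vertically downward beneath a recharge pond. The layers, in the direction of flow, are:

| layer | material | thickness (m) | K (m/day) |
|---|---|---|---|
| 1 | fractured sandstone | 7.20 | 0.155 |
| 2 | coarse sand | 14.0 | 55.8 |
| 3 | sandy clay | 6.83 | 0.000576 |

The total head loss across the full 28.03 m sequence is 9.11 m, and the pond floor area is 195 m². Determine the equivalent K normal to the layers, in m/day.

Flow is perpendicular to layering, so the layers act in series and the equivalent K is the thickness-weighted harmonic mean.
Total thickness L = 7.20 + 14.0 + 6.83 = 28.03 m.
Σ(b_i/K_i) = 7.20/0.155 + 14.0/55.8 + 6.83/0.000576 = 11904 d.
K_eq = L / Σ(b_i/K_i) = 28.03 / 11904 = 0.002355 m/day.

0.00235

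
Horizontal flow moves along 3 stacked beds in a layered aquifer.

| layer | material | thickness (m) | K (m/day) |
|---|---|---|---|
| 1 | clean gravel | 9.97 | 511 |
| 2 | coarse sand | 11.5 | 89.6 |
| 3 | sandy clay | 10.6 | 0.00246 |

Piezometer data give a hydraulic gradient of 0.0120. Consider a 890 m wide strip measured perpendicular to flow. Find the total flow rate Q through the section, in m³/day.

Flow is parallel to layering, so each bed carries its own Darcy discharge and the transmissivities add.
Σ(K_i·b_i) = 511×9.97 + 89.6×11.5 + 0.00246×10.6 = 6125 m²/day.
Hydraulic gradient i = 0.0120.
Q = Σ(K_i·b_i) · W · i = 6125 × 890 × 0.01200 = 65416 m³/day.

65400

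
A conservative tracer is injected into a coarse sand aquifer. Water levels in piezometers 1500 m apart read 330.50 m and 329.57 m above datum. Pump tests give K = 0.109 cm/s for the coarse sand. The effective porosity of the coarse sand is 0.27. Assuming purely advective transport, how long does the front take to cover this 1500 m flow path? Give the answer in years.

Convert K: 0.109 cm/s × 864 = 94.18 m/day.
Hydraulic gradient i = (330.50 − 329.57) / 1500 = 0.93 / 1500 = 0.0006200.
Darcy flux q = K · i = 94.18 × 0.0006200 = 0.05839 m/day.
Seepage velocity v = q / n_e = 0.05839 / 0.27 = 0.2163 m/day.
Travel time t = L / v = 1500 / 0.2163 = 6936 days = 18.99 years.

19.0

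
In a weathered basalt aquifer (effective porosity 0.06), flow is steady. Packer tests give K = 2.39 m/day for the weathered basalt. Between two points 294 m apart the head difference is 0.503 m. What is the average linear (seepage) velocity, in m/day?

Hydraulic gradient i = Δh / L = 0.503 / 294 = 0.001711.
Darcy flux q = K · i = 2.390 × 0.001711 = 0.004089 m/day.
Seepage velocity v = q / n_e = 0.004089 / 0.06 = 0.06815 m/day.

0.0682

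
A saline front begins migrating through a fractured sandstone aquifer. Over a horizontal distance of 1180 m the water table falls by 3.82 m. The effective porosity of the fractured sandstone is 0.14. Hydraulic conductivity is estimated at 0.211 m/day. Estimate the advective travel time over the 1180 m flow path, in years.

Hydraulic gradient i = Δh / L = 3.82 / 1180 = 0.003237.
Darcy flux q = K · i = 0.2110 × 0.003237 = 0.0006831 m/day.
Seepage velocity v = q / n_e = 0.0006831 / 0.14 = 0.004879 m/day.
Travel time t = L / v = 1180 / 0.004879 = 2.419e+05 days = 662.1 years.

662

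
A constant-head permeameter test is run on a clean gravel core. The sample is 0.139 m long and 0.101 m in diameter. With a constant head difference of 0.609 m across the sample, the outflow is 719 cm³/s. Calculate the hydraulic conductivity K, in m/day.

Cross-sectional area A = π·(d/2)² = π × (0.101/2)² = 0.008012 m².
Convert discharge: 719 cm³/s = 0.0007190 m³/s.
Darcy's law rearranged: K = Q·L / (A·Δh) = 0.0007190 × 0.139 / (0.008012 × 0.609) = 0.02048 m/s = 1770 m/day.

1770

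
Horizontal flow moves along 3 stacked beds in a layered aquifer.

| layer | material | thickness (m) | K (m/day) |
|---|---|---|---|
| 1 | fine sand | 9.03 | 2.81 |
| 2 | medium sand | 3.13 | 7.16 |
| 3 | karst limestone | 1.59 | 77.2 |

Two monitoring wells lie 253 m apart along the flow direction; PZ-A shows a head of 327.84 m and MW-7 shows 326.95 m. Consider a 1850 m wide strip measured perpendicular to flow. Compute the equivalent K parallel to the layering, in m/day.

Flow is parallel to layering, so each bed carries its own Darcy discharge and the transmissivities add.
Σ(K_i·b_i) = 2.81×9.03 + 7.16×3.13 + 77.2×1.59 = 170.5 m²/day.
Total thickness b = 13.75 m, so K_eq = Σ(K_i·b_i)/b = 12.40 m/day.

12.4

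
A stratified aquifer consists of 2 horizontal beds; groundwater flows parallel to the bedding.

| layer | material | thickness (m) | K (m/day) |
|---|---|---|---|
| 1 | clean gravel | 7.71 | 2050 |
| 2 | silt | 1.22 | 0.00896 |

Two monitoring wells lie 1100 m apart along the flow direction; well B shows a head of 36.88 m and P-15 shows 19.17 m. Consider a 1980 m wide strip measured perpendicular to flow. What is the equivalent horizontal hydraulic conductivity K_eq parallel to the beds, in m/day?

Flow is parallel to layering, so each bed carries its own Darcy discharge and the transmissivities add.
Σ(K_i·b_i) = 2050×7.71 + 0.00896×1.22 = 15806 m²/day.
Total thickness b = 8.930 m, so K_eq = Σ(K_i·b_i)/b = 1770 m/day.

1770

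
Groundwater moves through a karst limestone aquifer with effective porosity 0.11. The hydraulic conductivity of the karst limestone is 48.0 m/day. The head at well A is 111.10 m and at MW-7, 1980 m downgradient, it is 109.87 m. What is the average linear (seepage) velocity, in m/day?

Hydraulic gradient i = (111.10 − 109.87) / 1980 = 1.23 / 1980 = 0.0006212.
Darcy flux q = K · i = 48.00 × 0.0006212 = 0.02982 m/day.
Seepage velocity v = q / n_e = 0.02982 / 0.11 = 0.2711 m/day.

0.271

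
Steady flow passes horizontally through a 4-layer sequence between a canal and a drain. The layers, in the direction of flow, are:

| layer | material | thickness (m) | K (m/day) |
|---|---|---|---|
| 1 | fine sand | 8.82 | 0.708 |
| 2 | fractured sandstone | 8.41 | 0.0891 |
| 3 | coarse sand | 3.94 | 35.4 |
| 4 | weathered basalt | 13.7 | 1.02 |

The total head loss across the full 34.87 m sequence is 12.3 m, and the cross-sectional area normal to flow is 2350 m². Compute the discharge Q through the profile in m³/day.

240

Flow is perpendicular to layering, so the layers act in series and the equivalent K is the thickness-weighted harmonic mean.
Total thickness L = 8.82 + 8.41 + 3.94 + 13.7 = 34.87 m.
Σ(b_i/K_i) = 8.82/0.708 + 8.41/0.0891 + 3.94/35.4 + 13.7/1.02 = 120.4 d.
K_eq = L / Σ(b_i/K_i) = 34.87 / 120.4 = 0.2896 m/day.
Q = K_eq · A · (Δh/L) = 0.2896 × 2350 × (12.3/34.87) = 240.1 m³/day.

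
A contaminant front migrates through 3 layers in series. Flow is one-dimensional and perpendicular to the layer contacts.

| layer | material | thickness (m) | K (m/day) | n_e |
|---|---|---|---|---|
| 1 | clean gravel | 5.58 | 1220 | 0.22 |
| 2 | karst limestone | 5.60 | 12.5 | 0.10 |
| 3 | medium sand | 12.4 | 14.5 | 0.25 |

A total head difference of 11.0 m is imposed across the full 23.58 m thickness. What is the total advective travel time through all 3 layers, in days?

With flow normal to the layers, continuity requires the same specific discharge q through every layer.
Σ(b_i/K_i) = 5.58/1220 + 5.60/12.5 + 12.4/14.5 = 1.308 d.
q = Δh / Σ(b_i/K_i) = 11.0 / 1.308 = 8.411 m/day.
In each layer the seepage velocity is v_i = q/n_i, so the layer transit time is t_i = b_i·n_i / q:
  layer 1 (clean gravel): t_1 = 5.58 × 0.22 / 8.411 = 0.1459 d
  layer 2 (karst limestone): t_2 = 5.60 × 0.10 / 8.411 = 0.06658 d
  layer 3 (medium sand): t_3 = 12.4 × 0.25 / 8.411 = 0.3685 d
Total t = Σ t_i = 0.5811 days.

0.581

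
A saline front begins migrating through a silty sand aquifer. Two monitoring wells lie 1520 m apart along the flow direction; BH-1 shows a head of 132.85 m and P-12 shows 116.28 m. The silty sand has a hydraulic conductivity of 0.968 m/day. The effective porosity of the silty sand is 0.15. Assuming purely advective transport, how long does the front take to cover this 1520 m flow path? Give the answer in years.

59.2

Hydraulic gradient i = (132.85 − 116.28) / 1520 = 16.57 / 1520 = 0.01090.
Darcy flux q = K · i = 0.9680 × 0.01090 = 0.01055 m/day.
Seepage velocity v = q / n_e = 0.01055 / 0.15 = 0.07035 m/day.
Travel time t = L / v = 1520 / 0.07035 = 21606 days = 59.15 years.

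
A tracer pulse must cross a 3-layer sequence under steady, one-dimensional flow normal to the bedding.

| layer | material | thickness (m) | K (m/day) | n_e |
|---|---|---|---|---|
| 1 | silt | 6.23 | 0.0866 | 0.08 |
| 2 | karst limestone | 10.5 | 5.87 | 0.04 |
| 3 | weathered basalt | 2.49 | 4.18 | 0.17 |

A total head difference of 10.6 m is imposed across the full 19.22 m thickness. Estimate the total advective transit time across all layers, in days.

With flow normal to the layers, continuity requires the same specific discharge q through every layer.
Σ(b_i/K_i) = 6.23/0.0866 + 10.5/5.87 + 2.49/4.18 = 74.32 d.
q = Δh / Σ(b_i/K_i) = 10.6 / 74.32 = 0.1426 m/day.
In each layer the seepage velocity is v_i = q/n_i, so the layer transit time is t_i = b_i·n_i / q:
  layer 1 (silt): t_1 = 6.23 × 0.08 / 0.1426 = 3.495 d
  layer 2 (karst limestone): t_2 = 10.5 × 0.04 / 0.1426 = 2.945 d
  layer 3 (weathered basalt): t_3 = 2.49 × 0.17 / 0.1426 = 2.968 d
Total t = Σ t_i = 9.408 days.

9.41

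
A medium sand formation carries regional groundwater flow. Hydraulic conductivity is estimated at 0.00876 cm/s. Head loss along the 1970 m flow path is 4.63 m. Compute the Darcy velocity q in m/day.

Convert K: 0.00876 cm/s × 864 = 7.569 m/day.
Hydraulic gradient i = Δh / L = 4.63 / 1970 = 0.002350.
Specific discharge q = K · i = 7.569 × 0.002350 = 0.01779 m/day.

0.0178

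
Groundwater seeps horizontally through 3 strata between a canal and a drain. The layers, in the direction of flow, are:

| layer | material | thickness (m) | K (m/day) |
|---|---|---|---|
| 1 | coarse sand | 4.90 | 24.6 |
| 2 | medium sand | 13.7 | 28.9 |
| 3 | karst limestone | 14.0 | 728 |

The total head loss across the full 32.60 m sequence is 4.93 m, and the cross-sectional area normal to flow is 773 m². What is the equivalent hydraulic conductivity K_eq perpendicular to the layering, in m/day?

47.1

Flow is perpendicular to layering, so the layers act in series and the equivalent K is the thickness-weighted harmonic mean.
Total thickness L = 4.90 + 13.7 + 14.0 = 32.60 m.
Σ(b_i/K_i) = 4.90/24.6 + 13.7/28.9 + 14.0/728 = 0.6925 d.
K_eq = L / Σ(b_i/K_i) = 32.60 / 0.6925 = 47.08 m/day.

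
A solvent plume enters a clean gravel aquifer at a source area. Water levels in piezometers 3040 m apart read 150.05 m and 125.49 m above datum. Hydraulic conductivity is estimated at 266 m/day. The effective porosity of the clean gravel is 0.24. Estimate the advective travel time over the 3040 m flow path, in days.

Hydraulic gradient i = (150.05 − 125.49) / 3040 = 24.56 / 3040 = 0.008079.
Darcy flux q = K · i = 266.0 × 0.008079 = 2.149 m/day.
Seepage velocity v = q / n_e = 2.149 / 0.24 = 8.954 m/day.
Travel time t = L / v = 3040 / 8.954 = 339.5 days.

340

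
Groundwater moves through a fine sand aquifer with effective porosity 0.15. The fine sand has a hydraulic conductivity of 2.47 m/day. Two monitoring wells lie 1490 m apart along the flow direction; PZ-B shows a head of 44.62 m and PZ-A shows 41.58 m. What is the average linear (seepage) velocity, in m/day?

Hydraulic gradient i = (44.62 − 41.58) / 1490 = 3.04 / 1490 = 0.002040.
Darcy flux q = K · i = 2.470 × 0.002040 = 0.005039 m/day.
Seepage velocity v = q / n_e = 0.005039 / 0.15 = 0.03360 m/day.

0.0336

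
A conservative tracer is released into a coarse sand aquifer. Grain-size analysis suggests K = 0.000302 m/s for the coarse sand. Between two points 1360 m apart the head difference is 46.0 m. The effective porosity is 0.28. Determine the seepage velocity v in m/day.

Convert K: 0.000302 m/s × 86400 = 26.09 m/day.
Hydraulic gradient i = Δh / L = 46.0 / 1360 = 0.03382.
Darcy flux q = K · i = 26.09 × 0.03382 = 0.8826 m/day.
Seepage velocity v = q / n_e = 0.8826 / 0.28 = 3.152 m/day.

3.15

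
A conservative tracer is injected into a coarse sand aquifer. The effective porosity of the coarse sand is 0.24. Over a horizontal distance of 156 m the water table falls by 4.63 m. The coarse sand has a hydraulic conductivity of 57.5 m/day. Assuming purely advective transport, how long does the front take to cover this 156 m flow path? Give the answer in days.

Hydraulic gradient i = Δh / L = 4.63 / 156 = 0.02968.
Darcy flux q = K · i = 57.50 × 0.02968 = 1.707 m/day.
Seepage velocity v = q / n_e = 1.707 / 0.24 = 7.111 m/day.
Travel time t = L / v = 156 / 7.111 = 21.94 days.

21.9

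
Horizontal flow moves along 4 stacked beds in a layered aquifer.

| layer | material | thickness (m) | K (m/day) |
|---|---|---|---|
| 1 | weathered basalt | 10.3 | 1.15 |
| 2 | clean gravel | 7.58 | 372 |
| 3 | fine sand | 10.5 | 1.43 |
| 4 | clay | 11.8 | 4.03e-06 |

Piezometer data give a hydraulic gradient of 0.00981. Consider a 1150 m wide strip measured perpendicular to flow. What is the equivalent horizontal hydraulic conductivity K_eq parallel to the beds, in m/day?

70.8

Flow is parallel to layering, so each bed carries its own Darcy discharge and the transmissivities add.
Σ(K_i·b_i) = 1.15×10.3 + 372×7.58 + 1.43×10.5 + 4.03e-06×11.8 = 2847 m²/day.
Total thickness b = 40.18 m, so K_eq = Σ(K_i·b_i)/b = 70.85 m/day.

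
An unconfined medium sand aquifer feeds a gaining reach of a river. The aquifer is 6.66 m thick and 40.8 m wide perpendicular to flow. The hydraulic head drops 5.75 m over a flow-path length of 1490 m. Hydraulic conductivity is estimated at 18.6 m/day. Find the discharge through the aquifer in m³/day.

19.5

Cross-sectional area A = 40.8 × 6.66 = 271.7 m².
Hydraulic gradient i = Δh / L = 5.75 / 1490 = 0.003859.
Darcy's law: Q = K · A · i = 18.60 × 271.7 × 0.003859 = 19.50 m³/day.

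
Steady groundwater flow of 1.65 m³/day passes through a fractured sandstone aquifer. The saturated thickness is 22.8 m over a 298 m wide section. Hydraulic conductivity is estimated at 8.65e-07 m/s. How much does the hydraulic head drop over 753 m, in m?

2.45

Convert K: 8.65e-07 m/s × 86400 = 0.07474 m/day.
Cross-sectional area A = 298 × 22.8 = 6794 m².
From Q = K·A·i, i = Q / (K·A) = 1.65 / (0.07474 × 6794) = 0.003249.
Head loss Δh = i · L = 0.003249 × 753 = 2.447 m.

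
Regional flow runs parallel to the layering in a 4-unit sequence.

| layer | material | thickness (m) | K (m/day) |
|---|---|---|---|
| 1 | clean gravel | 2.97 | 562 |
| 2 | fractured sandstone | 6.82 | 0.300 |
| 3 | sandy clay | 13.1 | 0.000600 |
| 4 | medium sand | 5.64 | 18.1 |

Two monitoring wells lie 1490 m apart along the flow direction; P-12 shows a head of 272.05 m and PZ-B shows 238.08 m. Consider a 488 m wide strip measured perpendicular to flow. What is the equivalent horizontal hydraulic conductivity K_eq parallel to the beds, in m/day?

62.2

Flow is parallel to layering, so each bed carries its own Darcy discharge and the transmissivities add.
Σ(K_i·b_i) = 562×2.97 + 0.300×6.82 + 0.000600×13.1 + 18.1×5.64 = 1773 m²/day.
Total thickness b = 28.53 m, so K_eq = Σ(K_i·b_i)/b = 62.15 m/day.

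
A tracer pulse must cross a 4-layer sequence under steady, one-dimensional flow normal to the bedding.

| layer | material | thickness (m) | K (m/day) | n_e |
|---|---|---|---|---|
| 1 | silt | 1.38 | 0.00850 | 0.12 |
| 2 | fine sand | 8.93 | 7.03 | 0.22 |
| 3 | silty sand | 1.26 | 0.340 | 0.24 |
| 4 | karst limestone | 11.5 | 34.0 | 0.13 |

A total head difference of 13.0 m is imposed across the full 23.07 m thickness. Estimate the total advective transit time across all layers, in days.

50.7

With flow normal to the layers, continuity requires the same specific discharge q through every layer.
Σ(b_i/K_i) = 1.38/0.00850 + 8.93/7.03 + 1.26/0.340 + 11.5/34.0 = 167.7 d.
q = Δh / Σ(b_i/K_i) = 13.0 / 167.7 = 0.07753 m/day.
In each layer the seepage velocity is v_i = q/n_i, so the layer transit time is t_i = b_i·n_i / q:
  layer 1 (silt): t_1 = 1.38 × 0.12 / 0.07753 = 2.136 d
  layer 2 (fine sand): t_2 = 8.93 × 0.22 / 0.07753 = 25.34 d
  layer 3 (silty sand): t_3 = 1.26 × 0.24 / 0.07753 = 3.900 d
  layer 4 (karst limestone): t_4 = 11.5 × 0.13 / 0.07753 = 19.28 d
Total t = Σ t_i = 50.66 days.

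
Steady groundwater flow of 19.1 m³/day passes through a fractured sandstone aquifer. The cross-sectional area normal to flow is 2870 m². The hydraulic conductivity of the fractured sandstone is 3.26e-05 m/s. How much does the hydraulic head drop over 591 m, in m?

1.40

Convert K: 3.26e-05 m/s × 86400 = 2.817 m/day.
From Q = K·A·i, i = Q / (K·A) = 19.1 / (2.817 × 2870) = 0.002363.
Head loss Δh = i · L = 0.002363 × 591 = 1.396 m.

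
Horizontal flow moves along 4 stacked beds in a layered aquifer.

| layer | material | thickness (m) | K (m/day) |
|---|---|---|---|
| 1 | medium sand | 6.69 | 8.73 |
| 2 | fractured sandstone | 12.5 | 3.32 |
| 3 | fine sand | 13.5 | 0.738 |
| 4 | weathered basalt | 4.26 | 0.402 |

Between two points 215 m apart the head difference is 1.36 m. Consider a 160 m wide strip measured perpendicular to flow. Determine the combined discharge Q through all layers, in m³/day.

113

Flow is parallel to layering, so each bed carries its own Darcy discharge and the transmissivities add.
Σ(K_i·b_i) = 8.73×6.69 + 3.32×12.5 + 0.738×13.5 + 0.402×4.26 = 111.6 m²/day.
Hydraulic gradient i = Δh / L = 1.36 / 215 = 0.006326.
Q = Σ(K_i·b_i) · W · i = 111.6 × 160 × 0.006326 = 112.9 m³/day.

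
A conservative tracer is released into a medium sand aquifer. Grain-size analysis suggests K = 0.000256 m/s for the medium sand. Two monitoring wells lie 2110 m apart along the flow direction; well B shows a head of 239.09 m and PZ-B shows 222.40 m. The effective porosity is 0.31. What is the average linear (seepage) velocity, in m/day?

Convert K: 0.000256 m/s × 86400 = 22.12 m/day.
Hydraulic gradient i = (239.09 − 222.40) / 2110 = 16.69 / 2110 = 0.007910.
Darcy flux q = K · i = 22.12 × 0.007910 = 0.1750 m/day.
Seepage velocity v = q / n_e = 0.1750 / 0.31 = 0.5644 m/day.

0.564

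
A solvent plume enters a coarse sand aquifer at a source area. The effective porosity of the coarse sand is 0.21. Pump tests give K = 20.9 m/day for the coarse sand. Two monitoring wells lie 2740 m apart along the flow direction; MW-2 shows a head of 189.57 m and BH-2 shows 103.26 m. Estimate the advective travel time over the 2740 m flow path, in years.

Hydraulic gradient i = (189.57 − 103.26) / 2740 = 86.31 / 2740 = 0.03150.
Darcy flux q = K · i = 20.90 × 0.03150 = 0.6583 m/day.
Seepage velocity v = q / n_e = 0.6583 / 0.21 = 3.135 m/day.
Travel time t = L / v = 2740 / 3.135 = 874.0 days = 2.393 years.

2.39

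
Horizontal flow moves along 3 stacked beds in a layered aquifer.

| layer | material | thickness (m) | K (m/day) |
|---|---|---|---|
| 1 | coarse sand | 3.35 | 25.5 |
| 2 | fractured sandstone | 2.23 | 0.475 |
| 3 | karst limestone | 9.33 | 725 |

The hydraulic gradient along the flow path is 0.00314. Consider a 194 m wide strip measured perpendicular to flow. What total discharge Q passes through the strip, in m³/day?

4170

Flow is parallel to layering, so each bed carries its own Darcy discharge and the transmissivities add.
Σ(K_i·b_i) = 25.5×3.35 + 0.475×2.23 + 725×9.33 = 6851 m²/day.
Hydraulic gradient i = 0.00314.
Q = Σ(K_i·b_i) · W · i = 6851 × 194 × 0.003140 = 4173 m³/day.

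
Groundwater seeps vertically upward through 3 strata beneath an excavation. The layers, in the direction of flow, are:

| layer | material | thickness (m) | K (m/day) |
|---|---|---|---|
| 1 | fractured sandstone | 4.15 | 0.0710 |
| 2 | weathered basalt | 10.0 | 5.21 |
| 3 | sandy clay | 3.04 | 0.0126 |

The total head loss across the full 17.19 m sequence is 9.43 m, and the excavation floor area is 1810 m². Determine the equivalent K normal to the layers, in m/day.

0.0570

Flow is perpendicular to layering, so the layers act in series and the equivalent K is the thickness-weighted harmonic mean.
Total thickness L = 4.15 + 10.0 + 3.04 = 17.19 m.
Σ(b_i/K_i) = 4.15/0.0710 + 10.0/5.21 + 3.04/0.0126 = 301.6 d.
K_eq = L / Σ(b_i/K_i) = 17.19 / 301.6 = 0.05699 m/day.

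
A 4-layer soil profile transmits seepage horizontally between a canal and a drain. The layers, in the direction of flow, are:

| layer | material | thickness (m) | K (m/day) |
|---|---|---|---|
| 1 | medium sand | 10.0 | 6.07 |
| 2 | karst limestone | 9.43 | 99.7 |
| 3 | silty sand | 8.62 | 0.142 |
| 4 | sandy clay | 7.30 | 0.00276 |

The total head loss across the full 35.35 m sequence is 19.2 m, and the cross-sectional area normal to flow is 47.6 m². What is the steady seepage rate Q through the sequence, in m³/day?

0.338

Flow is perpendicular to layering, so the layers act in series and the equivalent K is the thickness-weighted harmonic mean.
Total thickness L = 10.0 + 9.43 + 8.62 + 7.30 = 35.35 m.
Σ(b_i/K_i) = 10.0/6.07 + 9.43/99.7 + 8.62/0.142 + 7.30/0.00276 = 2707 d.
K_eq = L / Σ(b_i/K_i) = 35.35 / 2707 = 0.01306 m/day.
Q = K_eq · A · (Δh/L) = 0.01306 × 47.6 × (19.2/35.35) = 0.3376 m³/day.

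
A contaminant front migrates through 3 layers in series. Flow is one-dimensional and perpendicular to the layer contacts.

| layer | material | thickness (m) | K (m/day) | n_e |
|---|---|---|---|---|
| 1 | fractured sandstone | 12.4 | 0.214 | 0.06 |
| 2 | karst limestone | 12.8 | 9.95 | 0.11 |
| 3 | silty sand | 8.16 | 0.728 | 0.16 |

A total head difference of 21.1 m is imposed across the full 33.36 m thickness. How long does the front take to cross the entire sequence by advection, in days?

11.5

With flow normal to the layers, continuity requires the same specific discharge q through every layer.
Σ(b_i/K_i) = 12.4/0.214 + 12.8/9.95 + 8.16/0.728 = 70.44 d.
q = Δh / Σ(b_i/K_i) = 21.1 / 70.44 = 0.2995 m/day.
In each layer the seepage velocity is v_i = q/n_i, so the layer transit time is t_i = b_i·n_i / q:
  layer 1 (fractured sandstone): t_1 = 12.4 × 0.06 / 0.2995 = 2.484 d
  layer 2 (karst limestone): t_2 = 12.8 × 0.11 / 0.2995 = 4.700 d
  layer 3 (silty sand): t_3 = 8.16 × 0.16 / 0.2995 = 4.359 d
Total t = Σ t_i = 11.54 days.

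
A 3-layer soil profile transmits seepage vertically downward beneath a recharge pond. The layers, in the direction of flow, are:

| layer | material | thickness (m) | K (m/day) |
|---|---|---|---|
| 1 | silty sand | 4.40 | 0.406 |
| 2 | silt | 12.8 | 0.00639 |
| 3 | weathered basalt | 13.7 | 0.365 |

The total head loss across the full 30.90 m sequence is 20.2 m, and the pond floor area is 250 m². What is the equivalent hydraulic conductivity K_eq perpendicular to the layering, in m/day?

0.0151

Flow is perpendicular to layering, so the layers act in series and the equivalent K is the thickness-weighted harmonic mean.
Total thickness L = 4.40 + 12.8 + 13.7 = 30.90 m.
Σ(b_i/K_i) = 4.40/0.406 + 12.8/0.00639 + 13.7/0.365 = 2052 d.
K_eq = L / Σ(b_i/K_i) = 30.90 / 2052 = 0.01506 m/day.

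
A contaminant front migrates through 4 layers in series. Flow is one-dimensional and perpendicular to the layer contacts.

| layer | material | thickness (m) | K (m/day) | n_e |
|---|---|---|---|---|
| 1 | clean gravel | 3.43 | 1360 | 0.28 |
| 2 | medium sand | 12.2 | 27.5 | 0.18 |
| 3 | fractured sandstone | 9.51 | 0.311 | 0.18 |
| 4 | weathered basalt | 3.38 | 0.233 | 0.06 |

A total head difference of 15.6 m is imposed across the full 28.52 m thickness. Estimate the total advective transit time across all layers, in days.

14.8

With flow normal to the layers, continuity requires the same specific discharge q through every layer.
Σ(b_i/K_i) = 3.43/1360 + 12.2/27.5 + 9.51/0.311 + 3.38/0.233 = 45.53 d.
q = Δh / Σ(b_i/K_i) = 15.6 / 45.53 = 0.3426 m/day.
In each layer the seepage velocity is v_i = q/n_i, so the layer transit time is t_i = b_i·n_i / q:
  layer 1 (clean gravel): t_1 = 3.43 × 0.28 / 0.3426 = 2.803 d
  layer 2 (medium sand): t_2 = 12.2 × 0.18 / 0.3426 = 6.409 d
  layer 3 (fractured sandstone): t_3 = 9.51 × 0.18 / 0.3426 = 4.996 d
  layer 4 (weathered basalt): t_4 = 3.38 × 0.06 / 0.3426 = 0.5919 d
Total t = Σ t_i = 14.80 days.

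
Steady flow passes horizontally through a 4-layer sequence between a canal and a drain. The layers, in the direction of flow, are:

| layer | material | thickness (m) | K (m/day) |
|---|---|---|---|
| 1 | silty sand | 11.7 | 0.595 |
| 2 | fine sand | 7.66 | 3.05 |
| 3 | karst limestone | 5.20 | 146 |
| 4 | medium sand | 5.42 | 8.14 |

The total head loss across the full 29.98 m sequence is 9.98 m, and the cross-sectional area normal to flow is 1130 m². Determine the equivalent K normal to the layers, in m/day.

1.31

Flow is perpendicular to layering, so the layers act in series and the equivalent K is the thickness-weighted harmonic mean.
Total thickness L = 11.7 + 7.66 + 5.20 + 5.42 = 29.98 m.
Σ(b_i/K_i) = 11.7/0.595 + 7.66/3.05 + 5.20/146 + 5.42/8.14 = 22.88 d.
K_eq = L / Σ(b_i/K_i) = 29.98 / 22.88 = 1.310 m/day.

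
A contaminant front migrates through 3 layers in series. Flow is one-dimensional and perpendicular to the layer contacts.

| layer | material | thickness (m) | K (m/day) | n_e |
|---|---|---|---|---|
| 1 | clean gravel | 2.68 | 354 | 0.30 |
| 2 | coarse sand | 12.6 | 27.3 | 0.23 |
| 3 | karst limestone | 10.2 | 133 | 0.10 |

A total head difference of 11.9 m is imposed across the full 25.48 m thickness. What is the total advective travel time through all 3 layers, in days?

0.217

With flow normal to the layers, continuity requires the same specific discharge q through every layer.
Σ(b_i/K_i) = 2.68/354 + 12.6/27.3 + 10.2/133 = 0.5458 d.
q = Δh / Σ(b_i/K_i) = 11.9 / 0.5458 = 21.80 m/day.
In each layer the seepage velocity is v_i = q/n_i, so the layer transit time is t_i = b_i·n_i / q:
  layer 1 (clean gravel): t_1 = 2.68 × 0.30 / 21.80 = 0.03688 d
  layer 2 (coarse sand): t_2 = 12.6 × 0.23 / 21.80 = 0.1329 d
  layer 3 (karst limestone): t_3 = 10.2 × 0.10 / 21.80 = 0.04678 d
Total t = Σ t_i = 0.2166 days.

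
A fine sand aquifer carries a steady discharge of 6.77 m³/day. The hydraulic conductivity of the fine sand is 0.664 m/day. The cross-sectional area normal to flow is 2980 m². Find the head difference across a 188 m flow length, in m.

0.643

From Q = K·A·i, i = Q / (K·A) = 6.77 / (0.6640 × 2980) = 0.003421.
Head loss Δh = i · L = 0.003421 × 188 = 0.6432 m.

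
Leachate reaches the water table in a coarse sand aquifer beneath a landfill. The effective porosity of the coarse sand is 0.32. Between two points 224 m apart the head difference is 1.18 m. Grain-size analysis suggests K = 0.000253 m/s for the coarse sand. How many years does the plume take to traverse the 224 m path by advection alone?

1.70

Convert K: 0.000253 m/s × 86400 = 21.86 m/day.
Hydraulic gradient i = Δh / L = 1.18 / 224 = 0.005268.
Darcy flux q = K · i = 21.86 × 0.005268 = 0.1152 m/day.
Seepage velocity v = q / n_e = 0.1152 / 0.32 = 0.3598 m/day.
Travel time t = L / v = 224 / 0.3598 = 622.5 days = 1.704 years.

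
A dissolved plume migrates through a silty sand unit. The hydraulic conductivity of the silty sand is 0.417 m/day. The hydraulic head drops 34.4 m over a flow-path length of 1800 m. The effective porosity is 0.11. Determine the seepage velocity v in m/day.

0.0724

Hydraulic gradient i = Δh / L = 34.4 / 1800 = 0.01911.
Darcy flux q = K · i = 0.4170 × 0.01911 = 0.007969 m/day.
Seepage velocity v = q / n_e = 0.007969 / 0.11 = 0.07245 m/day.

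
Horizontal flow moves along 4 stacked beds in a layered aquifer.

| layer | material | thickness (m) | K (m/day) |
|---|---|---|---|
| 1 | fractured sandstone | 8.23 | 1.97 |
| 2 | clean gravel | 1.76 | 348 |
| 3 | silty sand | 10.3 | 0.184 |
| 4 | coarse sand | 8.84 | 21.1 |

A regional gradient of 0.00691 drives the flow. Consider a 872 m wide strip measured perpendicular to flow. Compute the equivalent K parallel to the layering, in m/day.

Flow is parallel to layering, so each bed carries its own Darcy discharge and the transmissivities add.
Σ(K_i·b_i) = 1.97×8.23 + 348×1.76 + 0.184×10.3 + 21.1×8.84 = 817.1 m²/day.
Total thickness b = 29.13 m, so K_eq = Σ(K_i·b_i)/b = 28.05 m/day.

28.1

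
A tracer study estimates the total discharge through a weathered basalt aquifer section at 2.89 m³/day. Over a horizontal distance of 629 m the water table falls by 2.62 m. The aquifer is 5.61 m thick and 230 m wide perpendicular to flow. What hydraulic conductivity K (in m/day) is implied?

Cross-sectional area A = 230 × 5.61 = 1290 m².
Hydraulic gradient i = Δh / L = 2.62 / 629 = 0.004165.
From Q = K·A·i, K = Q / (A·i) = 2.89 / (1290 × 0.004165) = 0.5377 m/day.

0.538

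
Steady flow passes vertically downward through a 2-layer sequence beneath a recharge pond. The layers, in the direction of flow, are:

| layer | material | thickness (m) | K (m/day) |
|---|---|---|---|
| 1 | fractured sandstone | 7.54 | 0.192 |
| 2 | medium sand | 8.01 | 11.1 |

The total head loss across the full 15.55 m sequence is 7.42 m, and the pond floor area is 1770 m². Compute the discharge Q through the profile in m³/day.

328

Flow is perpendicular to layering, so the layers act in series and the equivalent K is the thickness-weighted harmonic mean.
Total thickness L = 7.54 + 8.01 = 15.55 m.
Σ(b_i/K_i) = 7.54/0.192 + 8.01/11.1 = 39.99 d.
K_eq = L / Σ(b_i/K_i) = 15.55 / 39.99 = 0.3888 m/day.
Q = K_eq · A · (Δh/L) = 0.3888 × 1770 × (7.42/15.55) = 328.4 m³/day.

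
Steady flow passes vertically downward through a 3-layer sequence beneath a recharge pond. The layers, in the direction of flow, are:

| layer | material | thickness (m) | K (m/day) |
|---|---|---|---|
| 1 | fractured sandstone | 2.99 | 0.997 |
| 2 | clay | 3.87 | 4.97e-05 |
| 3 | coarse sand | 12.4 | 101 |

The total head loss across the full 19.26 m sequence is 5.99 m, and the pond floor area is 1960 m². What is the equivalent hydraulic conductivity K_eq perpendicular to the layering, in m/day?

0.000247

Flow is perpendicular to layering, so the layers act in series and the equivalent K is the thickness-weighted harmonic mean.
Total thickness L = 2.99 + 3.87 + 12.4 = 19.26 m.
Σ(b_i/K_i) = 2.99/0.997 + 3.87/4.97e-05 + 12.4/101 = 77870 d.
K_eq = L / Σ(b_i/K_i) = 19.26 / 77870 = 0.0002473 m/day.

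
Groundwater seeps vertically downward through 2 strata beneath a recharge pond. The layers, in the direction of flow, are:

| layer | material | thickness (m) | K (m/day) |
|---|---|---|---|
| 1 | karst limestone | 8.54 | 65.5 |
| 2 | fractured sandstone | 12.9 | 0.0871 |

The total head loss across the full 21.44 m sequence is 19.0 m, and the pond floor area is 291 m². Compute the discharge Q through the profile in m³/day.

37.3

Flow is perpendicular to layering, so the layers act in series and the equivalent K is the thickness-weighted harmonic mean.
Total thickness L = 8.54 + 12.9 = 21.44 m.
Σ(b_i/K_i) = 8.54/65.5 + 12.9/0.0871 = 148.2 d.
K_eq = L / Σ(b_i/K_i) = 21.44 / 148.2 = 0.1446 m/day.
Q = K_eq · A · (Δh/L) = 0.1446 × 291 × (19.0/21.44) = 37.30 m³/day.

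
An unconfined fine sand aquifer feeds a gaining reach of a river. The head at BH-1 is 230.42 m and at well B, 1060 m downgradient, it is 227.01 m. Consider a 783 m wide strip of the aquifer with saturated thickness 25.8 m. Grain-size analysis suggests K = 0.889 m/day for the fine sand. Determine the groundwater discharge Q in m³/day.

Cross-sectional area A = 783 × 25.8 = 20201 m².
Hydraulic gradient i = (230.42 − 227.01) / 1060 = 3.41 / 1060 = 0.003217.
Darcy's law: Q = K · A · i = 0.8890 × 20201 × 0.003217 = 57.77 m³/day.

57.8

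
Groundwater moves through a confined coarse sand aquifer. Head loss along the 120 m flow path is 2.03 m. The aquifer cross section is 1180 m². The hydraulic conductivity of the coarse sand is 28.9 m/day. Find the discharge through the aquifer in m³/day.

577

Hydraulic gradient i = Δh / L = 2.03 / 120 = 0.01692.
Darcy's law: Q = K · A · i = 28.90 × 1180 × 0.01692 = 576.9 m³/day.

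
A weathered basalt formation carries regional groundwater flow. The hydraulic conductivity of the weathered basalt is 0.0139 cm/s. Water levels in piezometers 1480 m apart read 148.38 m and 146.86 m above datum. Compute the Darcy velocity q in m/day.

0.0123

Convert K: 0.0139 cm/s × 864 = 12.01 m/day.
Hydraulic gradient i = (148.38 − 146.86) / 1480 = 1.52 / 1480 = 0.001027.
Specific discharge q = K · i = 12.01 × 0.001027 = 0.01233 m/day.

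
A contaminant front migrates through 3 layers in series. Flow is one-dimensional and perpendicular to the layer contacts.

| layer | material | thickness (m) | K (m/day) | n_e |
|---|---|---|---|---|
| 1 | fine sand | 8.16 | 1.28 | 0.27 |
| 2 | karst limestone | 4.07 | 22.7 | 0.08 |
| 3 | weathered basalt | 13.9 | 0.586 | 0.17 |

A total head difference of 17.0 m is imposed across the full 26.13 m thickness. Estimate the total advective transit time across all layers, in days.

8.71

With flow normal to the layers, continuity requires the same specific discharge q through every layer.
Σ(b_i/K_i) = 8.16/1.28 + 4.07/22.7 + 13.9/0.586 = 30.27 d.
q = Δh / Σ(b_i/K_i) = 17.0 / 30.27 = 0.5615 m/day.
In each layer the seepage velocity is v_i = q/n_i, so the layer transit time is t_i = b_i·n_i / q:
  layer 1 (fine sand): t_1 = 8.16 × 0.27 / 0.5615 = 3.924 d
  layer 2 (karst limestone): t_2 = 4.07 × 0.08 / 0.5615 = 0.5798 d
  layer 3 (weathered basalt): t_3 = 13.9 × 0.17 / 0.5615 = 4.208 d
Total t = Σ t_i = 8.712 days.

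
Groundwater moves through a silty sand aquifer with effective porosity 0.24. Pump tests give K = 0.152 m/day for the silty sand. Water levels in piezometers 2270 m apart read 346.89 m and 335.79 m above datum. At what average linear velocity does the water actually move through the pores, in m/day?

0.00310

Hydraulic gradient i = (346.89 − 335.79) / 2270 = 11.1 / 2270 = 0.004890.
Darcy flux q = K · i = 0.1520 × 0.004890 = 0.0007433 m/day.
Seepage velocity v = q / n_e = 0.0007433 / 0.24 = 0.003097 m/day.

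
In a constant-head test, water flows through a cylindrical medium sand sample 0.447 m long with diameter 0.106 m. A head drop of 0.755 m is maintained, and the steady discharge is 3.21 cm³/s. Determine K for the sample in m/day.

Cross-sectional area A = π·(d/2)² = π × (0.106/2)² = 0.008825 m².
Convert discharge: 3.21 cm³/s = 3.210e-06 m³/s.
Darcy's law rearranged: K = Q·L / (A·Δh) = 3.210e-06 × 0.447 / (0.008825 × 0.755) = 0.0002154 m/s = 18.61 m/day.

18.6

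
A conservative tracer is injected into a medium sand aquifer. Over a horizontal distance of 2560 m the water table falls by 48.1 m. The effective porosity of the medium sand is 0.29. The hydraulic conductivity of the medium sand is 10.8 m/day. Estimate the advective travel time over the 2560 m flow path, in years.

Hydraulic gradient i = Δh / L = 48.1 / 2560 = 0.01879.
Darcy flux q = K · i = 10.80 × 0.01879 = 0.2029 m/day.
Seepage velocity v = q / n_e = 0.2029 / 0.29 = 0.6997 m/day.
Travel time t = L / v = 2560 / 0.6997 = 3659 days = 10.02 years.

10.0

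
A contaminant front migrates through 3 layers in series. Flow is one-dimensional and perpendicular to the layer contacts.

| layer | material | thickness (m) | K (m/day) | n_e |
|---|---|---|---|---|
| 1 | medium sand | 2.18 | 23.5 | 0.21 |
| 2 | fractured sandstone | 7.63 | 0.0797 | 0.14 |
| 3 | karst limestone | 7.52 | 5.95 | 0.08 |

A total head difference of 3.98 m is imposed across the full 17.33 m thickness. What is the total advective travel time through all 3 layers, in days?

51.9

With flow normal to the layers, continuity requires the same specific discharge q through every layer.
Σ(b_i/K_i) = 2.18/23.5 + 7.63/0.0797 + 7.52/5.95 = 97.09 d.
q = Δh / Σ(b_i/K_i) = 3.98 / 97.09 = 0.04099 m/day.
In each layer the seepage velocity is v_i = q/n_i, so the layer transit time is t_i = b_i·n_i / q:
  layer 1 (medium sand): t_1 = 2.18 × 0.21 / 0.04099 = 11.17 d
  layer 2 (fractured sandstone): t_2 = 7.63 × 0.14 / 0.04099 = 26.06 d
  layer 3 (karst limestone): t_3 = 7.52 × 0.08 / 0.04099 = 14.68 d
Total t = Σ t_i = 51.90 days.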